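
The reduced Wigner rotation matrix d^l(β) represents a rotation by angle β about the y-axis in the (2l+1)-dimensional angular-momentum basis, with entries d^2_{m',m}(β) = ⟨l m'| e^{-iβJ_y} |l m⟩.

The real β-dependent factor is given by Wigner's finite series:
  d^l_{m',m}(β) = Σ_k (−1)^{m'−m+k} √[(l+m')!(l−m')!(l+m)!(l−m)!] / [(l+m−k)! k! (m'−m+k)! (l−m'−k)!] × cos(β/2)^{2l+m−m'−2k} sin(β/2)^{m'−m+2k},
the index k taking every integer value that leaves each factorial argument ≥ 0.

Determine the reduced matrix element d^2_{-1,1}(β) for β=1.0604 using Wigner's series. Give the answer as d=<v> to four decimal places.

d=0.5056

d^2_{-1,1}(β=1.0604) via Wigner's sum:
c=cos(1.0604/2)=0.862706, s=sin(1.0604/2)=0.505706; N=√[1·6·6·1]=6.000000
The bounds max(0,m−m')=2 and min(l+m,l−m')=3 give 2 terms
  k=2: (−1)^0·6.0000/(2)·0.8627^2·0.5057^2 = +0.571009
  k=3: (−1)^1·6.0000/(6)·0.8627^0·0.5057^4 = -0.065402
d^2_{-1,1}(1.0604) = +0.571009 -0.065402 = +0.505607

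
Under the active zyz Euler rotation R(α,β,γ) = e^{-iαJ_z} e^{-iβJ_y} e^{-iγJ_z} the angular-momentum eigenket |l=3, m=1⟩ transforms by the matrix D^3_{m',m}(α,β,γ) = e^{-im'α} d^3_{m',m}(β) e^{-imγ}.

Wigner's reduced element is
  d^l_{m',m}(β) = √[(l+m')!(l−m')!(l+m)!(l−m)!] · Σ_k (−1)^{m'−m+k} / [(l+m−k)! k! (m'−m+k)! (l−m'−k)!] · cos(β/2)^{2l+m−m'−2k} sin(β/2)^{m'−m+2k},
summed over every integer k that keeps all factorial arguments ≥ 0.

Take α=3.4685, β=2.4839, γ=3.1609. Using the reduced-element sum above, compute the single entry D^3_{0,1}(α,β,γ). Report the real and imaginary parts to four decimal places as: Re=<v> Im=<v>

First d^3_{0,1}(β=2.4839), then the phase factors e^{-i(0)α} and e^{-i(1)γ}:
With c≡cos(β/2)=0.322951 and s≡sin(β/2)=0.946416, N=[6·6·24·2]^{1/2}=41.569219
The bounds max(0,m−m')=1 and min(l+m,l−m')=3 give 3 terms
  k=1: (−1)^0·41.5692/(12)·0.3230^5·0.9464^1 = +0.011518
  k=2: (−1)^1·41.5692/(4)·0.3230^3·0.9464^3 = -0.296735
  k=3: (−1)^2·41.5692/(12)·0.3230^1·0.9464^5 = +0.849449
d^3_{0,1}(2.4839) = +0.011518 -0.296735 +0.849449 = +0.564231
D = (+1.000000+0.000000i)·(+0.564231)·(-0.999814+0.019306i) = -0.564126+0.010893i

Re=-0.5641 Im=0.0109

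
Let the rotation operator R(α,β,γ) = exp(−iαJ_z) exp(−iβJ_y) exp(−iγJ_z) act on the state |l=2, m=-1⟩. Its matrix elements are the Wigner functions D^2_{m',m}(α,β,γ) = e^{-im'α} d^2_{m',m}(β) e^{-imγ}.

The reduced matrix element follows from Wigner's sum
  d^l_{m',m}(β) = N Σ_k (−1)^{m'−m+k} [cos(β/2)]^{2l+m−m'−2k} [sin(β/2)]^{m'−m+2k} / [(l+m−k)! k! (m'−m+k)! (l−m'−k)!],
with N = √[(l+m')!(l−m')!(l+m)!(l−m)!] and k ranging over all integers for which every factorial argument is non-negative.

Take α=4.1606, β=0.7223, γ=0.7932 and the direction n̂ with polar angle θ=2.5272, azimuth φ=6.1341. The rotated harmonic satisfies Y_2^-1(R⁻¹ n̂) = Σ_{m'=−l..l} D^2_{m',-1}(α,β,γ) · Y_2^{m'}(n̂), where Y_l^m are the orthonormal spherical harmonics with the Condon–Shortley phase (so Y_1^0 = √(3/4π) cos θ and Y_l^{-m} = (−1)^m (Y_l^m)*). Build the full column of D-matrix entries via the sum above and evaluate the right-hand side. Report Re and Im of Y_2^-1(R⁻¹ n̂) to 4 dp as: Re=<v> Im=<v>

Re=-0.3758 Im=0.0636

Need the full column D^2_{m',-1} for m'=−2..2 at α=4.1606, β=0.7223, γ=0.7932.
cos(β/2)=0.935491, sin(β/2)=0.353350
d^2_{-2,-1}: single k=1 term ⇒ +0.578568;  D = -0.550923+0.176705i
d^2_{-1,-1}: k∈[0..1] ⇒ +0.765876 -0.327802 = +0.438074;  D = +0.104732-0.425371i
d^2_{0,-1}: k∈[0..1] ⇒ -0.708598 +0.101095 = -0.607503;  D = -0.426205-0.432908i
d^2_{1,-1}: k∈[0..1] ⇒ +0.327802 -0.015589 = +0.312213;  D = -0.304287+0.069902i
d^2_{2,-1}: single k=0 term ⇒ -0.082544;  D = -0.026434+0.078197i
Y_2^{m'}(θ=2.5272,φ=6.1341) and Σ D·Y over m':
  (-0.5509+0.1767i)·(+0.1227+0.0377i)  (+0.1047-0.4254i)·(-0.3599-0.0541i)  (-0.4262-0.4329i)·(+0.3164+0.0000i)  (-0.3043+0.0699i)·(+0.3599-0.0541i)  (-0.0264+0.0782i)·(+0.1227-0.0377i)
Y_2^-1(R⁻¹ n̂) = -0.375795+0.063561i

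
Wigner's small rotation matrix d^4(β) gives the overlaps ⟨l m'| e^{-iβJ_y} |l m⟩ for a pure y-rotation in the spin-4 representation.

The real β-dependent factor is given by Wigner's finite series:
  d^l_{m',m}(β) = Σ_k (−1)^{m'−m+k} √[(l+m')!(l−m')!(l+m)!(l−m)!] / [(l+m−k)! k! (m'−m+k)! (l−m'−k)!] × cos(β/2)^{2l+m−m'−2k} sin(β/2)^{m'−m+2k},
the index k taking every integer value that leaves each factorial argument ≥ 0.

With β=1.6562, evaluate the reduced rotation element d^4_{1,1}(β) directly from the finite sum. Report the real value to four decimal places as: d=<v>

d^4_{1,1}(β=1.6562) via Wigner's sum:
c=cos(1.6562/2)=0.676277, s=sin(1.6562/2)=0.736648; N=√[120·6·120·6]=720.000000
k: max(0,(1)−(1))=0 … min(4+(1),4−(1))=3
  k=0: (−1)^0·720.0000/(720)·0.6763^8·0.7366^0 = +0.043752
  k=1: (−1)^1·720.0000/(48)·0.6763^6·0.7366^2 = -0.778677
  k=2: (−1)^2·720.0000/(24)·0.6763^4·0.7366^4 = +1.847814
  k=3: (−1)^3·720.0000/(72)·0.6763^2·0.7366^6 = -0.730816
d^4_{1,1}(1.6562) = +0.043752 -0.778677 +1.847814 -0.730816 = +0.382073

d=0.3821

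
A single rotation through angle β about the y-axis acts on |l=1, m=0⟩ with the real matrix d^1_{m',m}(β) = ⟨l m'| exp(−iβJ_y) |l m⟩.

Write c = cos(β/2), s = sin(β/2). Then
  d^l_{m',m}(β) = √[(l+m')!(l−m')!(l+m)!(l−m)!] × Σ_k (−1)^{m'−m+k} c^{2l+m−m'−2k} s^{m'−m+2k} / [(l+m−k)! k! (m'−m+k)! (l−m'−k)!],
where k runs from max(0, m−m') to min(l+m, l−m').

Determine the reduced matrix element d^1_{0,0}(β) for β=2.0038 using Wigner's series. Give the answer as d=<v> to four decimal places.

d=-0.4196

d^1_{0,0}(β=2.0038) via Wigner's sum:
Half-angle: c=0.538703, s=0.842496. N=√(1·1·1·1)=1.000000
k∈{0,1} keeps every argument non-negative
  k=0: (−1)^0·1.0000/(1)·0.5387^2·0.8425^0 = +0.290200
  k=1: (−1)^1·1.0000/(1)·0.5387^0·0.8425^2 = -0.709800
d^1_{0,0}(2.0038) = +0.290200 -0.709800 = -0.419599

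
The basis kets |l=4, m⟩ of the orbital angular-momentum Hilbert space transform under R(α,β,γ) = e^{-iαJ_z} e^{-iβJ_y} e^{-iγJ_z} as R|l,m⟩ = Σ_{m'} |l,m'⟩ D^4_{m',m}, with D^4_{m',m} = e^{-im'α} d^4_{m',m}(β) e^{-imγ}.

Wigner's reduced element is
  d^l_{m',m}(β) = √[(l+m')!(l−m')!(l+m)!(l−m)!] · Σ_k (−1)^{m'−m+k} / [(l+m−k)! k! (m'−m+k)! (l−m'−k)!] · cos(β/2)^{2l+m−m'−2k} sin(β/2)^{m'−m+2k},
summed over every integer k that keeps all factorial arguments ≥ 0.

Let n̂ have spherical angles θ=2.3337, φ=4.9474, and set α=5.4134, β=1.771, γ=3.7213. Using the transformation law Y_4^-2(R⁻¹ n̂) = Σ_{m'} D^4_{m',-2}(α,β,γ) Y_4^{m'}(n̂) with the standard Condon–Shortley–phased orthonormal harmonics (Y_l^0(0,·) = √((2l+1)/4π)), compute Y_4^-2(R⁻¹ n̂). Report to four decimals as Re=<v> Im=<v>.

Need the full column D^4_{m',-2} for m'=−4..4 at α=5.4134, β=1.771, γ=3.7213.
cos(β/2)=0.632902, sin(β/2)=0.774232
d^4_{-4,-2}: single k=2 term ⇒ +0.203864;  D = -0.138802-0.149314i
d^4_{-3,-2}: k∈[1..2] ⇒ +0.117840 -0.529032 = -0.411192;  D = -0.049574+0.408193i
d^4_{-2,-2}: k∈[0..2] ⇒ +0.025745 -0.462321 +0.864812 = +0.428236;  D = +0.358167-0.234740i
d^4_{-1,-2}: k∈[0..2] ⇒ -0.133618 +0.999776 -0.997424 = -0.131265;  D = -0.125798-0.037489i
d^4_{0,-2}: k∈[0..2] ⇒ +0.365497 -1.458547 +0.818502 = -0.274548;  D = -0.109785-0.251642i
d^4_{1,-2}: k∈[0..2] ⇒ -0.666517 +1.496135 -0.447784 = +0.381834;  D = -0.168968+0.342413i
d^4_{2,-2}: k∈[0..2] ⇒ +0.864812 -1.035333 +0.129112 = -0.041408;  D = +0.040196-0.009948i
d^4_{3,-2}: k∈[0..1] ⇒ -0.791680 +0.394909 = -0.396772;  D = +0.321261+0.232850i
d^4_{4,-2}: single k=0 term ⇒ +0.456539;  D = -0.033677-0.455295i
Y_4^{m'}(θ=2.3337,φ=4.9474) and Σ D·Y over m':
  (-0.1388-0.1493i)·(+0.0712-0.0976i)  (-0.0496+0.4082i)·(+0.2117+0.2488i)  (+0.3582-0.2347i)·(-0.3650+0.1854i)  (-0.1258-0.0375i)·(-0.0189-0.0787i)  (-0.1098-0.2516i)·(-0.3538+0.0000i)  (-0.1690+0.3424i)·(+0.0189-0.0787i)  (+0.0402-0.0099i)·(-0.3650-0.1854i)  (+0.3213+0.2329i)·(-0.2117+0.2488i)  (-0.0337-0.4553i)·(+0.0712+0.0976i)
Y_4^-2(R⁻¹ n̂) = -0.262117+0.339583i

Re=-0.2621 Im=0.3396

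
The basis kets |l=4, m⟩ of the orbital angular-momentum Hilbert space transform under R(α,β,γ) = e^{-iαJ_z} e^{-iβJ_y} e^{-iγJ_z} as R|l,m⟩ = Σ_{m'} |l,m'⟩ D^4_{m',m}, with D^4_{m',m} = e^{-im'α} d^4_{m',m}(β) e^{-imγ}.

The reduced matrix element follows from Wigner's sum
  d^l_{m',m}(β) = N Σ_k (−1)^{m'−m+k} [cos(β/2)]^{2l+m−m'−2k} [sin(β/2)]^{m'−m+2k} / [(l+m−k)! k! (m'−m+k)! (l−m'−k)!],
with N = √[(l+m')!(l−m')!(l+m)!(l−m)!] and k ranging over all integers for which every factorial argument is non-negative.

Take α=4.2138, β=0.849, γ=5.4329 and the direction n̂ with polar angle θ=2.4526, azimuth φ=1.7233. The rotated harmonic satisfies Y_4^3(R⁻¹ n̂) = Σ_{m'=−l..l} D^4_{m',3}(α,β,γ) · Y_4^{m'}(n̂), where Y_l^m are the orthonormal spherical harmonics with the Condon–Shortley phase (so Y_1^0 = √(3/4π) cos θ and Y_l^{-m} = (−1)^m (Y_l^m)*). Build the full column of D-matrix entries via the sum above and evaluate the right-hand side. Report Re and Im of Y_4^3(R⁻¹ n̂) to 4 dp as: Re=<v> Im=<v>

Re=0.0950 Im=-0.0472

Need the full column D^4_{m',3} for m'=−4..4 at α=4.2138, β=0.849, γ=5.4329.
cos(β/2)=0.911245, sin(β/2)=0.411865
d^4_{-4,3}: single k=7 term ⇒ +0.005182;  D = +0.004400+0.002737i
d^4_{-3,3}: k∈[6..7] ⇒ +0.028373 -0.000828 = +0.027545;  D = -0.023962+0.013584i
d^4_{-2,3}: k∈[5..6] ⇒ +0.100662 -0.006855 = +0.093807;  D = -0.001606-0.093794i
d^4_{-1,3}: k∈[4..5] ⇒ +0.262470 -0.032171 = +0.230299;  D = +0.204117+0.106647i
d^4_{0,3}: k∈[3..4] ⇒ +0.519403 -0.106107 = +0.413296;  D = -0.343255+0.230195i
d^4_{1,3}: k∈[2..3] ⇒ +0.770887 -0.262470 = +0.508417;  D = -0.046783-0.506260i
d^4_{2,3}: k∈[1..2] ⇒ +0.804016 -0.492749 = +0.311267;  D = +0.285909+0.123057i
d^4_{3,3}: k∈[0..1] ⇒ +0.475423 -0.679859 = -0.204435;  D = +0.160777-0.126272i
d^4_{4,3}: single k=0 term ⇒ -0.607779;  D = +0.101134+0.599305i
Y_4^{m'}(θ=2.4526,φ=1.7233) and Σ D·Y over m':
  (+0.0044+0.0027i)·(+0.0593-0.0414i)  (-0.0240+0.0136i)·(-0.1097-0.2227i)  (-0.0016-0.0938i)·(-0.4089+0.1287i)  (+0.2041+0.1066i)·(+0.0413+0.2686i)  (-0.3433+0.2302i)·(-0.2591+0.0000i)  (-0.0468-0.5063i)·(-0.0413+0.2686i)  (+0.2859+0.1231i)·(-0.4089-0.1287i)  (+0.1608-0.1263i)·(+0.1097-0.2227i)  (+0.1011+0.5993i)·(+0.0593+0.0414i)
Y_4^3(R⁻¹ n̂) = +0.095022-0.047194i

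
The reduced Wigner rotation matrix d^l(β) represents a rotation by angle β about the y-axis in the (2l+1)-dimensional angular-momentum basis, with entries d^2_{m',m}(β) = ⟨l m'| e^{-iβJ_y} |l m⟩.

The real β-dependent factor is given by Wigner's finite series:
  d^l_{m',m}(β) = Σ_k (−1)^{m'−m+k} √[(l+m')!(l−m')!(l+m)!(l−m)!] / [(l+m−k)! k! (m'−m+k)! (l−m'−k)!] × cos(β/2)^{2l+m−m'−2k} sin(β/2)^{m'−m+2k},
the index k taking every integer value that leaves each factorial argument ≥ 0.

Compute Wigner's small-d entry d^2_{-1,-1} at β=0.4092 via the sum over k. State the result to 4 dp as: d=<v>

d^2_{-1,-1}(β=0.4092) via Wigner's sum:
With c≡cos(β/2)=0.979142 and s≡sin(β/2)=0.203176, N=[1·6·1·6]^{1/2}=6.000000
Admissible k: 0..1 (factorial args all ≥0)
  k=0: (−1)^0·6.0000/(6)·0.9791^4·0.2032^0 = +0.919143
  k=1: (−1)^1·6.0000/(2)·0.9791^2·0.2032^2 = -0.118729
d^2_{-1,-1}(0.4092) = +0.919143 -0.118729 = +0.800415

d=0.8004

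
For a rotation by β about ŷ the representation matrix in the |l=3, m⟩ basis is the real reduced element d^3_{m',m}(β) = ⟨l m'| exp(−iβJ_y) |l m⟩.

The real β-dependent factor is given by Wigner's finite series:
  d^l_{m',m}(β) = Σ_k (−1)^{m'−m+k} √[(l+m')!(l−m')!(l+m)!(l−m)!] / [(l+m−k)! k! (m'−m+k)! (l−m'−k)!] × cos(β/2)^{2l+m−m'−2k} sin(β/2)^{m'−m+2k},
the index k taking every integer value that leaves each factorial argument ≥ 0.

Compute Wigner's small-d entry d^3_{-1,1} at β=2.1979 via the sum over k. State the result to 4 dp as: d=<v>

d=-0.3378

d^3_{-1,1}(β=2.1979) via Wigner's sum:
Half-angle: c=0.454532, s=0.890731. N=√(2·24·24·2)=48.000000
k∈{2,3,4} keeps every argument non-negative
  k=2: (−1)^0·48.0000/(8)·0.4545^4·0.8907^2 = +0.203189
  k=3: (−1)^1·48.0000/(6)·0.4545^2·0.8907^4 = -1.040408
  k=4: (−1)^2·48.0000/(48)·0.4545^0·0.8907^6 = +0.499434
d^3_{-1,1}(2.1979) = +0.203189 -1.040408 +0.499434 = -0.337785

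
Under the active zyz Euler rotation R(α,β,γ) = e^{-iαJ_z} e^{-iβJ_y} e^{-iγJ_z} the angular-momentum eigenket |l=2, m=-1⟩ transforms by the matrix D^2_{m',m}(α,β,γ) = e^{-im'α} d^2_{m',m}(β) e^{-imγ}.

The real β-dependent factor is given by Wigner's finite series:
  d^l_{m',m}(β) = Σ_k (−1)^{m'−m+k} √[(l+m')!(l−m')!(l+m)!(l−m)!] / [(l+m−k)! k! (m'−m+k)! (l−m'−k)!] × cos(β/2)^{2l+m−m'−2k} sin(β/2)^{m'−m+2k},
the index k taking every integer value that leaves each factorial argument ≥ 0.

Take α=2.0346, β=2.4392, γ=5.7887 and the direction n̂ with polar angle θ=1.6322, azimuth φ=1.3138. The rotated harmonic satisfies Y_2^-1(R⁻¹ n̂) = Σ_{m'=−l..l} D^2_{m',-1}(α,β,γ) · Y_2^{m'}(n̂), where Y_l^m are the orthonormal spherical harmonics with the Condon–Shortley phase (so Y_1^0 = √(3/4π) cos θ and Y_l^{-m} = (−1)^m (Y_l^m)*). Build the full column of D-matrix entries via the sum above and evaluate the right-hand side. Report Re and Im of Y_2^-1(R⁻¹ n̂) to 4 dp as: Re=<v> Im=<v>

Re=-0.0641 Im=0.3418

Need the full column D^2_{m',-1} for m'=−2..2 at α=2.0346, β=2.4392, γ=5.7887.
cos(β/2)=0.344021, sin(β/2)=0.938962
d^2_{-2,-1}: single k=1 term ⇒ +0.076460;  D = -0.069400-0.032091i
d^2_{-1,-1}: k∈[0..1] ⇒ +0.014007 -0.313031 = -0.299025;  D = -0.009173-0.298884i
d^2_{0,-1}: k∈[0..1] ⇒ -0.093644 +0.697597 = +0.603953;  D = +0.531608-0.286623i
d^2_{1,-1}: k∈[0..1] ⇒ +0.313031 -0.777305 = -0.464274;  D = +0.379873+0.266921i
d^2_{2,-1}: single k=0 term ⇒ -0.569586;  D = +0.084388-0.563300i
Y_2^{m'}(θ=1.6322,φ=1.3138) and Σ D·Y over m':
  (-0.0694-0.0321i)·(-0.3351-0.1892i)  (-0.0092-0.2989i)·(-0.0120+0.0458i)  (+0.5316-0.2866i)·(-0.3118+0.0000i)  (+0.3799+0.2669i)·(+0.0120+0.0458i)  (+0.0844-0.5633i)·(-0.3351+0.1892i)
Y_2^-1(R⁻¹ n̂) = -0.064146+0.341757i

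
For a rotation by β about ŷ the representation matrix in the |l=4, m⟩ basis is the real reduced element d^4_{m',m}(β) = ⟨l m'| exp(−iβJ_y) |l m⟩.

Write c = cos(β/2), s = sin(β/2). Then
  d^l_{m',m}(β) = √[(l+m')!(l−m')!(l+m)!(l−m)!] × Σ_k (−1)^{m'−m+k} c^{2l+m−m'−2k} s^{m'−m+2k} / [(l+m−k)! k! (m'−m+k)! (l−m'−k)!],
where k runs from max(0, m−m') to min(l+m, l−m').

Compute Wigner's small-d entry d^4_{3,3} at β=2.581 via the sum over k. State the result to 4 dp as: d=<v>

d=-0.0029

d^4_{3,3}(β=2.581) via Wigner's sum:
Half-angle: c=0.276640, s=0.960974. N=√(5040·1·5040·1)=5040.000000
Admissible k: 0..1 (factorial args all ≥0)
  k=0: (−1)^0·5040.0000/(5040)·0.2766^8·0.9610^0 = +0.000034
  k=1: (−1)^1·5040.0000/(720)·0.2766^6·0.9610^2 = -0.002897
d^4_{3,3}(2.581) = +0.000034 -0.002897 = -0.002863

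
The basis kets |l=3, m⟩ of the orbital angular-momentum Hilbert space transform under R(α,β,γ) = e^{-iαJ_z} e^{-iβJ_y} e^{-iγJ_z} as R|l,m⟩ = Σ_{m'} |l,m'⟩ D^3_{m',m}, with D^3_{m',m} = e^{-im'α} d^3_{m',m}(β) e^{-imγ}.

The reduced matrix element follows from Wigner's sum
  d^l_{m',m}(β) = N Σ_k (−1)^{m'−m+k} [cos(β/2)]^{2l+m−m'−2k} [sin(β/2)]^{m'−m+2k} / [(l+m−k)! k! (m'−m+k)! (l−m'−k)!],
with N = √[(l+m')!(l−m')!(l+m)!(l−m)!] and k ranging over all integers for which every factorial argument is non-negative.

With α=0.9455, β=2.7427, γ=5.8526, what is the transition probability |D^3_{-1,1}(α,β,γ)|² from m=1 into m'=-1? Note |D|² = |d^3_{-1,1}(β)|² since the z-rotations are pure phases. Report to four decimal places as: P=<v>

P=0.3670

First d^3_{-1,1}(β=2.7427), then the phase factors e^{-i(-1)α} and e^{-i(1)γ}:
With c≡cos(β/2)=0.198127 and s≡sin(β/2)=0.980176, N=[2·24·24·2]^{1/2}=48.000000
The bounds max(0,m−m')=2 and min(l+m,l−m')=4 give 3 terms
  k=2: (−1)^0·48.0000/(8)·0.1981^4·0.9802^2 = +0.008882
  k=3: (−1)^1·48.0000/(6)·0.1981^2·0.9802^4 = -0.289863
  k=4: (−1)^2·48.0000/(48)·0.1981^0·0.9802^6 = +0.886800
d^3_{-1,1}(2.7427) = +0.008882 -0.289863 +0.886800 = +0.605819
|D^3_{-1,1}|² = |d^3_{-1,1}(β)|² = (+0.605819)² = 0.367017 (the z-rotation phases have unit modulus)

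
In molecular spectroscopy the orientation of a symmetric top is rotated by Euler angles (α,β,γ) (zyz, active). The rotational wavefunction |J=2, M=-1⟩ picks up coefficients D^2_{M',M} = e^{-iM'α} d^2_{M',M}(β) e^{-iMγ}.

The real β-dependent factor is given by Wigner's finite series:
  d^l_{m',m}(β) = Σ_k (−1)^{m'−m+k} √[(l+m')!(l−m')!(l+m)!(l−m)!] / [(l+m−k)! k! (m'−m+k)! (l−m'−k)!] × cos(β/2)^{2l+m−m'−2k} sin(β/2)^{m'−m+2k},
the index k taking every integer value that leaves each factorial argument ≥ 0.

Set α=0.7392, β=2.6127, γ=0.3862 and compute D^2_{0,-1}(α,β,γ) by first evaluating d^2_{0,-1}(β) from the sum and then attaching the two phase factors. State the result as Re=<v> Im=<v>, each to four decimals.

Re=0.4942 Im=0.2010

Split into d^2_{0,-1}(β=2.6127) × two z-phases.
c=cos(2.6127/2)=0.261375, s=sin(2.6127/2)=0.965237; N=√[2·2·1·6]=4.898979
k∈{0,1} keeps every argument non-negative
  k=0: (−1)^1·4.8990/(2)·0.2614^3·0.9652^1 = -0.042218
  k=1: (−1)^2·4.8990/(2)·0.2614^1·0.9652^3 = +0.575760
d^2_{0,-1}(2.6127) = -0.042218 +0.575760 = +0.533542
Attach z-rotation phases: D = e^{-i(0)(0.7392)}·(+0.533542)·e^{-i(-1)(0.3862)} = +0.494245+0.200970i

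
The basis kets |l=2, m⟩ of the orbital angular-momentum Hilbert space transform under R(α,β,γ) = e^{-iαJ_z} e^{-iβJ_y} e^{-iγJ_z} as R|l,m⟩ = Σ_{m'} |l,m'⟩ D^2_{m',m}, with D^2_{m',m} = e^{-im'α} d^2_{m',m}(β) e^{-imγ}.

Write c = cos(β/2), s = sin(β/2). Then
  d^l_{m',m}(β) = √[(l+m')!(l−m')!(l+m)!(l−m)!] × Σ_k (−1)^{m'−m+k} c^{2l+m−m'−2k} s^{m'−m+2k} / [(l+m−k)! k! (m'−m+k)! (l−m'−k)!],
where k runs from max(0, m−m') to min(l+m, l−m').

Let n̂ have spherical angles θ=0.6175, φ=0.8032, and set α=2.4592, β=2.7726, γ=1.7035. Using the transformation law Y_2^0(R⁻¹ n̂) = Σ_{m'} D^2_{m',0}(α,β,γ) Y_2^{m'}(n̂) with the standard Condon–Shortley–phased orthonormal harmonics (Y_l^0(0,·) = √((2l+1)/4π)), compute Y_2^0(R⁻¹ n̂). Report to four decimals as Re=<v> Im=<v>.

Re=0.2576 Im=0.0000

Need the full column D^2_{m',0} for m'=−2..2 at α=2.4592, β=2.7726, γ=1.7035.
cos(β/2)=0.183451, sin(β/2)=0.983029
d^2_{-2,0}: single k=2 term ⇒ +0.079662;  D = +0.016295-0.077977i
d^2_{-1,0}: k∈[1..2] ⇒ +0.014866 -0.426870 = -0.412003;  D = +0.319742-0.259831i
d^2_{0,0}: k∈[0..2] ⇒ +0.001133 -0.130087 +0.933824 = +0.804869;  D = +0.804869+0.000000i
d^2_{1,0}: k∈[0..1] ⇒ -0.014866 +0.426870 = +0.412003;  D = -0.319742-0.259831i
d^2_{2,0}: single k=0 term ⇒ +0.079662;  D = +0.016295+0.077977i
Y_2^{m'}(θ=0.6175,φ=0.8032) and Σ D·Y over m':
  (+0.0163-0.0780i)·(-0.0046-0.1294i)  (+0.3197-0.2598i)·(+0.2533-0.2624i)  (+0.8049+0.0000i)·(+0.3136+0.0000i)  (-0.3197-0.2598i)·(-0.2533-0.2624i)  (+0.0163+0.0780i)·(-0.0046+0.1294i)
Y_2^0(R⁻¹ n̂) = +0.257639+0.000000i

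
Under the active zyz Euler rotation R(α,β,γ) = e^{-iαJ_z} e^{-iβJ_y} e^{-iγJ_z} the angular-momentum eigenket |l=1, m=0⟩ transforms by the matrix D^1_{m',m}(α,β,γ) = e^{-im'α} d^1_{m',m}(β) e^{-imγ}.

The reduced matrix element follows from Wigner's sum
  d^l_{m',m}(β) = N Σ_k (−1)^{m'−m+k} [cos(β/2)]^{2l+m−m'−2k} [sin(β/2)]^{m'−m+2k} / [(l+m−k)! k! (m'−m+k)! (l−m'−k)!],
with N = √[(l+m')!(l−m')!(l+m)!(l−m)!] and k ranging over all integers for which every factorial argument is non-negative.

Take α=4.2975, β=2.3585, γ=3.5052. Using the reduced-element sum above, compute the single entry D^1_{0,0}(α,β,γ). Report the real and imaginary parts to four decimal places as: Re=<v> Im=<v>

Split into d^1_{0,0}(β=2.3585) × two z-phases.
With c≡cos(β/2)=0.381618 and s≡sin(β/2)=0.924320, N=[1·1·1·1]^{1/2}=1.000000
k∈{0,1} keeps every argument non-negative
  k=0: (−1)^0·1.0000/(1)·0.3816^2·0.9243^0 = +0.145632
  k=1: (−1)^1·1.0000/(1)·0.3816^0·0.9243^2 = -0.854368
d^1_{0,0}(2.3585) = +0.145632 -0.854368 = -0.708735
D = (+1.000000+0.000000i)·(-0.708735)·(+1.000000+0.000000i) = -0.708735+0.000000i

Re=-0.7087 Im=0.0000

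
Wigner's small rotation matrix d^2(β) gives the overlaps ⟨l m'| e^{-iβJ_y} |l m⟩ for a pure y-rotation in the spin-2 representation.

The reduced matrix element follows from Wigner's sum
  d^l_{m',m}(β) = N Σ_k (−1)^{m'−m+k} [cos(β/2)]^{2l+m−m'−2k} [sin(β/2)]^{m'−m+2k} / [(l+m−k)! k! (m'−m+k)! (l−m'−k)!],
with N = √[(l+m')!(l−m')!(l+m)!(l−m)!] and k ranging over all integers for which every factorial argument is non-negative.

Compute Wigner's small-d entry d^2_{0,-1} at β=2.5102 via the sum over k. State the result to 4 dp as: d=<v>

d=0.5836

d^2_{0,-1}(β=2.5102) via Wigner's sum:
Half-angle: c=0.310478, s=0.950580. N=√(2·2·1·6)=4.898979
k∈{0,1} keeps every argument non-negative
  k=0: (−1)^1·4.8990/(2)·0.3105^3·0.9506^1 = -0.069688
  k=1: (−1)^2·4.8990/(2)·0.3105^1·0.9506^3 = +0.653241
d^2_{0,-1}(2.5102) = -0.069688 +0.653241 = +0.583553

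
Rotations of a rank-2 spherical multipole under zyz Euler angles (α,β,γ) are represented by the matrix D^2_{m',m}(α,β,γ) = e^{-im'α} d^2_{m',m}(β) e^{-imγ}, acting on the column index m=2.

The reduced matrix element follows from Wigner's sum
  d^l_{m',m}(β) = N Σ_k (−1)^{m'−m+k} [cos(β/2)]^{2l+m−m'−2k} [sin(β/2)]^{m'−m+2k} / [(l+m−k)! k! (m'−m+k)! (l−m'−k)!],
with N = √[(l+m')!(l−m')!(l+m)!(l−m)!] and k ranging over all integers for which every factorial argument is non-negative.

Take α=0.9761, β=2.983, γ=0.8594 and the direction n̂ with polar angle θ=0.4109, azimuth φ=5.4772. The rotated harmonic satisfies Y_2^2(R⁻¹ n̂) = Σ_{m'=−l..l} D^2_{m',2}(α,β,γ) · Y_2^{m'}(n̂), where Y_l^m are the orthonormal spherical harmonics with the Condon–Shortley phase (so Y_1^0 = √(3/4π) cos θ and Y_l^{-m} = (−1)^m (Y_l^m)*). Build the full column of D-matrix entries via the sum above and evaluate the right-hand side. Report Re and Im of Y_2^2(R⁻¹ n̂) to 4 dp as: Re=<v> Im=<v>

Need the full column D^2_{m',2} for m'=−2..2 at α=0.9761, β=2.983, γ=0.8594.
cos(β/2)=0.079213, sin(β/2)=0.996858
d^2_{-2,2}: single k=4 term ⇒ +0.987490;  D = +0.960715+0.228393i
d^2_{-1,2}: single k=3 term ⇒ +0.156938;  D = +0.115607-0.106134i
d^2_{0,2}: single k=2 term ⇒ +0.015273;  D = -0.002252-0.015106i
d^2_{1,2}: single k=1 term ⇒ +0.000991;  D = -0.000894-0.000428i
d^2_{2,2}: single k=0 term ⇒ +0.000039;  D = -0.000034+0.000020i
Y_2^{m'}(θ=0.4109,φ=5.4772) and Σ D·Y over m':
  (+0.9607+0.2284i)·(-0.0025+0.0616i)  (+0.1156-0.1061i)·(+0.1959+0.2041i)  (-0.0023-0.0151i)·(+0.4798+0.0000i)  (-0.0009-0.0004i)·(-0.1959+0.2041i)  (-0.0000+0.0000i)·(-0.0025-0.0616i)
Y_2^2(R⁻¹ n̂) = +0.026990+0.054041i

Re=0.0270 Im=0.0540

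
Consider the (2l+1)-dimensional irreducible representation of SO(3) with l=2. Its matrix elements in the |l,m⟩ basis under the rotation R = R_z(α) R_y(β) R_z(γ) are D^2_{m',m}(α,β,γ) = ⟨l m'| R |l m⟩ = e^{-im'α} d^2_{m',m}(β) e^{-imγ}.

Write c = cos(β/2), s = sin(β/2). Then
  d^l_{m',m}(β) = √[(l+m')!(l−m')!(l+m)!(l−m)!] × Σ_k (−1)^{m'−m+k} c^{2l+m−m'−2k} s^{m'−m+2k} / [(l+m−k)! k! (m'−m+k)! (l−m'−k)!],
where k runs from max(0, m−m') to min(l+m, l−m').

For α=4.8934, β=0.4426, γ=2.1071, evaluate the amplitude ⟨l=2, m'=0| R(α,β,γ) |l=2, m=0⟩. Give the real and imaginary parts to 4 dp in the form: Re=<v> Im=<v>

Split into d^2_{0,0}(β=0.4426) × two z-phases.
c=cos(0.4426/2)=0.975613, s=sin(0.4426/2)=0.219498; N=√[2·2·2·2]=4.000000
k: max(0,(0)−(0))=0 … min(2+(0),2−(0))=2
  k=0: (−1)^0·4.0000/(4)·0.9756^4·0.2195^0 = +0.905962
  k=1: (−1)^1·4.0000/(1)·0.9756^2·0.2195^2 = -0.183433
  k=2: (−1)^2·4.0000/(4)·0.9756^0·0.2195^4 = +0.002321
d^2_{0,0}(0.4426) = +0.905962 -0.183433 +0.002321 = +0.724851
Attach z-rotation phases: D = e^{-i(0)(4.8934)}·(+0.724851)·e^{-i(0)(2.1071)} = +0.724851+0.000000i

Re=0.7249 Im=0.0000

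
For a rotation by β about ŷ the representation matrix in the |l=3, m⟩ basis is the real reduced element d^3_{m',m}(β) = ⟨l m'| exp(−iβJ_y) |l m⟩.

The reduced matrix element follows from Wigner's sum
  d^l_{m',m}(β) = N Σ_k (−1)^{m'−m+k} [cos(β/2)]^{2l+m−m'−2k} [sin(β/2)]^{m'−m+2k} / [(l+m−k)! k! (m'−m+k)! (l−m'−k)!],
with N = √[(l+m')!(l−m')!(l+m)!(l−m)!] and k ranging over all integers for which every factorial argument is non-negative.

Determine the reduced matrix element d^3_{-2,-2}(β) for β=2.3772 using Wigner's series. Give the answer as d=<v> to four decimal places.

d=-0.0806

d^3_{-2,-2}(β=2.3772) via Wigner's sum:
c=cos(2.3772/2)=0.372959, s=sin(2.3772/2)=0.927848; N=√[1·120·1·120]=120.000000
The bounds max(0,m−m')=0 and min(l+m,l−m')=1 give 2 terms
  k=0: (−1)^0·120.0000/(120)·0.3730^6·0.9278^0 = +0.002691
  k=1: (−1)^1·120.0000/(24)·0.3730^4·0.9278^2 = -0.083285
d^3_{-2,-2}(2.3772) = +0.002691 -0.083285 = -0.080594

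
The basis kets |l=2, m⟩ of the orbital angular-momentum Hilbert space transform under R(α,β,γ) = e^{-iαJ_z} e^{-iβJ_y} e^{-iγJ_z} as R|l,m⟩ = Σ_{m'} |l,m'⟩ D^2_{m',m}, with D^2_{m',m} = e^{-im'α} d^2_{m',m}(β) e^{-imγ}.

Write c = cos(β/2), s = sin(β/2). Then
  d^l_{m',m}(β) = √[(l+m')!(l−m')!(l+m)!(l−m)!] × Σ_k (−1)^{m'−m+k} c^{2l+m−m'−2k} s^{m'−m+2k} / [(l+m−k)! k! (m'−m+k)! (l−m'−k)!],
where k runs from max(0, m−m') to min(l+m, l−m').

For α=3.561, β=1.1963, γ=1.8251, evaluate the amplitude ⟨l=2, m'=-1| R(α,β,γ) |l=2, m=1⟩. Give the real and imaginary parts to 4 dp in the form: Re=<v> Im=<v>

Split into d^2_{-1,1}(β=1.1963) × two z-phases.
With c≡cos(β/2)=0.826379 and s≡sin(β/2)=0.563115, N=[1·6·6·1]^{1/2}=6.000000
k∈{2,3} keeps every argument non-negative
  k=2: (−1)^0·6.0000/(2)·0.8264^2·0.5631^2 = +0.649641
  k=3: (−1)^1·6.0000/(6)·0.8264^0·0.5631^4 = -0.100551
d^2_{-1,1}(1.1963) = +0.649641 -0.100551 = +0.549089
D = (-0.913330-0.407219i)·(+0.549089)·(-0.251572-0.967839i) = -0.090245+0.541623i

Re=-0.0902 Im=0.5416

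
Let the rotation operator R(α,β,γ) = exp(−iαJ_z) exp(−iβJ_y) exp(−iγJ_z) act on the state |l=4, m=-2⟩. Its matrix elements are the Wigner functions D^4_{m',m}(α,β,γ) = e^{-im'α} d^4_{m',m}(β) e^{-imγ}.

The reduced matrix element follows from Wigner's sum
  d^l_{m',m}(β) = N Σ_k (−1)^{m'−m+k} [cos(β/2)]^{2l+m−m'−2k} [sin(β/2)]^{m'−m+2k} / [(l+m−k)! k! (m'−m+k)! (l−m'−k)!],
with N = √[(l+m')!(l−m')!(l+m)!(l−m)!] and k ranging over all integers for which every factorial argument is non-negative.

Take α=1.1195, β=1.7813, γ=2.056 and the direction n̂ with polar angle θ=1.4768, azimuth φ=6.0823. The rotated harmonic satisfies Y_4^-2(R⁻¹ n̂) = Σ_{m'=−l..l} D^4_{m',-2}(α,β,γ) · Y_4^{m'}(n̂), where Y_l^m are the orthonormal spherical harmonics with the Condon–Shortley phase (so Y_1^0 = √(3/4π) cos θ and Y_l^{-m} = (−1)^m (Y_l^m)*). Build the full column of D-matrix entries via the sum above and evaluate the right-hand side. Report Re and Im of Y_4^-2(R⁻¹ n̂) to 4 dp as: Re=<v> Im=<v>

Need the full column D^4_{m',-2} for m'=−4..4 at α=1.1195, β=1.7813, γ=2.056.
cos(β/2)=0.628907, sin(β/2)=0.777481
d^4_{-4,-2}: single k=2 term ⇒ +0.197914;  D = -0.132868+0.146683i
d^4_{-3,-2}: k∈[1..2] ⇒ +0.113203 -0.519022 = -0.405819;  D = -0.151838-0.376343i
d^4_{-2,-2}: k∈[0..2] ⇒ +0.024473 -0.448826 +0.857423 = +0.433069;  D = +0.432074+0.029346i
d^4_{-1,-2}: k∈[0..2] ⇒ -0.128360 +0.980859 -0.999360 = -0.146861;  D = -0.072859+0.127514i
d^4_{0,-2}: k∈[0..2] ⇒ +0.354828 -1.446084 +0.828765 = -0.262491;  D = +0.148298+0.216585i
d^4_{1,-2}: k∈[0..2] ⇒ -0.653906 +1.499040 -0.458194 = +0.386940;  D = -0.382647+0.057476i
d^4_{2,-2}: k∈[0..2] ⇒ +0.857423 -1.048314 +0.133511 = -0.057381;  D = +0.017078-0.054781i
d^4_{3,-2}: k∈[0..1] ⇒ -0.793217 +0.404090 = -0.389128;  D = -0.283790-0.266240i
d^4_{4,-2}: single k=0 term ⇒ +0.462263;  D = +0.431646-0.165436i
Y_4^{m'}(θ=1.4768,φ=6.0823) and Σ D·Y over m':
  (-0.1329+0.1467i)·(+0.3018+0.3130i)  (-0.1518-0.3763i)·(+0.0955+0.0657i)  (+0.4321+0.0293i)·(-0.2864-0.1217i)  (-0.0729+0.1275i)·(-0.1273-0.0259i)  (+0.1483+0.2166i)·(+0.2897+0.0000i)  (-0.3826+0.0575i)·(+0.1273-0.0259i)  (+0.0171-0.0548i)·(-0.2864+0.1217i)  (-0.2838-0.2662i)·(-0.0955+0.0657i)  (+0.4316-0.1654i)·(+0.3018-0.3130i)
Y_4^-2(R⁻¹ n̂) = -0.062737-0.199044i

Re=-0.0627 Im=-0.1990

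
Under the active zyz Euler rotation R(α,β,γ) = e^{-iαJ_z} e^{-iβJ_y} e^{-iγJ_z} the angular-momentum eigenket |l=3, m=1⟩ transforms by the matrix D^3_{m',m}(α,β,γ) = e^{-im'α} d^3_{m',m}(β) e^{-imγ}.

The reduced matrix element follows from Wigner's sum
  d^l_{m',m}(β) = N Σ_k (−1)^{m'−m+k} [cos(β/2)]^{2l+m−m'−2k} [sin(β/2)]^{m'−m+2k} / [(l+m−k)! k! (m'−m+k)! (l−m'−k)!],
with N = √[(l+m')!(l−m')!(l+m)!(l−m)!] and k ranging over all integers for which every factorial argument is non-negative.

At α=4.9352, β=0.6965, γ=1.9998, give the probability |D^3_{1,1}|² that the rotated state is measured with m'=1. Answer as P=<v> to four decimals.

First d^3_{1,1}(β=0.6965), then the phase factors e^{-i(1)α} and e^{-i(1)γ}:
c=cos(0.6965/2)=0.939971, s=sin(0.6965/2)=0.341253; N=√[24·2·24·2]=48.000000
k∈{0,1,2} keeps every argument non-negative
  k=0: (−1)^0·48.0000/(48)·0.9400^6·0.3413^0 = +0.689744
  k=1: (−1)^1·48.0000/(6)·0.9400^4·0.3413^2 = -0.727281
  k=2: (−1)^2·48.0000/(8)·0.9400^2·0.3413^4 = +0.071893
d^3_{1,1}(0.6965) = +0.689744 -0.727281 +0.071893 = +0.034356
|D^3_{1,1}|² = |d^3_{1,1}(β)|² = (+0.034356)² = 0.001180 (the z-rotation phases have unit modulus)

P=0.0012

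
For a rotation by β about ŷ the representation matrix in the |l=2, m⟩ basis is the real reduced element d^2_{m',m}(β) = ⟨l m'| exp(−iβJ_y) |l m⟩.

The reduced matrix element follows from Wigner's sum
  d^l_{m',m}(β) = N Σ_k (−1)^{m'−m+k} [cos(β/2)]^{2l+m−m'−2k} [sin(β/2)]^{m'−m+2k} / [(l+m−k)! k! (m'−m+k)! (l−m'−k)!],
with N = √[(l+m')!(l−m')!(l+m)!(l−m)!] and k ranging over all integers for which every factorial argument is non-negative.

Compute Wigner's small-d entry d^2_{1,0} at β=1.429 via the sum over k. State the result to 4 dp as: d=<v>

d^2_{1,0}(β=1.429) via Wigner's sum:
Half-angle: c=0.755421, s=0.655240. N=√(6·1·2·2)=4.898979
The bounds max(0,m−m')=0 and min(l+m,l−m')=1 give 2 terms
  k=0: (−1)^1·4.8990/(2)·0.7554^3·0.6552^1 = -0.691899
  k=1: (−1)^2·4.8990/(2)·0.7554^1·0.6552^3 = +0.520554
d^2_{1,0}(1.429) = -0.691899 +0.520554 = -0.171346

d=-0.1713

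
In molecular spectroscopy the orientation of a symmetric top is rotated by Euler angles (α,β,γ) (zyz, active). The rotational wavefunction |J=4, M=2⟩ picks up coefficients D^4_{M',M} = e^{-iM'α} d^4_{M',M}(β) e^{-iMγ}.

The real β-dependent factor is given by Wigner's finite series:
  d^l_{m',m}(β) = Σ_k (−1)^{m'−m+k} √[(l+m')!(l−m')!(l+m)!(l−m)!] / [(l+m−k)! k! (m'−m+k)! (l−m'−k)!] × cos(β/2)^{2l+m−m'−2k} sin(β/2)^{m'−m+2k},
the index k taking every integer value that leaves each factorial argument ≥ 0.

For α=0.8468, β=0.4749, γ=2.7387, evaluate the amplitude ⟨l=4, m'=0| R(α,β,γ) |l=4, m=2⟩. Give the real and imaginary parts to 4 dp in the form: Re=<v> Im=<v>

Re=0.2596 Im=0.2705

Split into d^4_{0,2}(β=0.4749) × two z-phases.
Half-angle: c=0.971941, s=0.235225. N=√(24·24·720·2)=910.735966
Admissible k: 2..4 (factorial args all ≥0)
  k=2: (−1)^0·910.7360/(96)·0.9719^6·0.2352^2 = +0.442514
  k=3: (−1)^1·910.7360/(36)·0.9719^4·0.2352^4 = -0.069117
  k=4: (−1)^2·910.7360/(96)·0.9719^2·0.2352^6 = +0.001518
d^4_{0,2}(0.4749) = +0.442514 -0.069117 +0.001518 = +0.374916
D = (+1.000000+0.000000i)·(+0.374916)·(+0.692545+0.721375i) = +0.259646+0.270455i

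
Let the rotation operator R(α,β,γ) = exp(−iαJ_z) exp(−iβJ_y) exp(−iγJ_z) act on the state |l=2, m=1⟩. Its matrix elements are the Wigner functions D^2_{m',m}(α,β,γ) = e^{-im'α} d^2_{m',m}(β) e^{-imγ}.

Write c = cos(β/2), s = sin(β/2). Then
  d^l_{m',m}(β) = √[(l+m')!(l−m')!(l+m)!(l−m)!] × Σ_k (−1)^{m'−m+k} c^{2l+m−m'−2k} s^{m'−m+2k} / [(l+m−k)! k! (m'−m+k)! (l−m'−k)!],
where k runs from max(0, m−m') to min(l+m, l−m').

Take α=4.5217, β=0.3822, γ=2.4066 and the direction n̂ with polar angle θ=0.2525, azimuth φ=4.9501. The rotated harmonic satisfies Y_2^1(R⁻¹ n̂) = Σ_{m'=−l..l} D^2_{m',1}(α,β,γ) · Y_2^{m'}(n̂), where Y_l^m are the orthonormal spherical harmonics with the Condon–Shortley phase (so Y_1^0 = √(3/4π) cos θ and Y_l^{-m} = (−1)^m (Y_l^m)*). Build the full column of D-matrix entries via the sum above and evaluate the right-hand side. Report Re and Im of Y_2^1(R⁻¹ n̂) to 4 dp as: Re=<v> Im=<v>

Re=-0.1375 Im=-0.0181

Need the full column D^2_{m',1} for m'=−2..2 at α=4.5217, β=0.3822, γ=2.4066.
cos(β/2)=0.981796, sin(β/2)=0.189939
d^2_{-2,1}: single k=3 term ⇒ +0.013455;  D = +0.012623+0.004659i
d^2_{-1,1}: k∈[2..3] ⇒ +0.104326 -0.001302 = +0.103024;  D = -0.053348+0.088136i
d^2_{0,1}: k∈[1..2] ⇒ +0.440305 -0.016479 = +0.423825;  D = -0.314409-0.284210i
d^2_{1,1}: k∈[0..1] ⇒ +0.929148 -0.104326 = +0.824822;  D = +0.659058-0.495957i
d^2_{2,1}: single k=0 term ⇒ -0.359507;  D = -0.157804-0.323022i
Y_2^{m'}(θ=0.2525,φ=4.9501) and Σ D·Y over m':
  (+0.0126+0.0047i)·(-0.0214+0.0110i)  (-0.0533+0.0881i)·(+0.0440+0.1816i)  (-0.3144-0.2842i)·(+0.5717+0.0000i)  (+0.6591-0.4960i)·(-0.0440+0.1816i)  (-0.1578-0.3230i)·(-0.0214-0.0110i)
Y_2^1(R⁻¹ n̂) = -0.137540-0.018069i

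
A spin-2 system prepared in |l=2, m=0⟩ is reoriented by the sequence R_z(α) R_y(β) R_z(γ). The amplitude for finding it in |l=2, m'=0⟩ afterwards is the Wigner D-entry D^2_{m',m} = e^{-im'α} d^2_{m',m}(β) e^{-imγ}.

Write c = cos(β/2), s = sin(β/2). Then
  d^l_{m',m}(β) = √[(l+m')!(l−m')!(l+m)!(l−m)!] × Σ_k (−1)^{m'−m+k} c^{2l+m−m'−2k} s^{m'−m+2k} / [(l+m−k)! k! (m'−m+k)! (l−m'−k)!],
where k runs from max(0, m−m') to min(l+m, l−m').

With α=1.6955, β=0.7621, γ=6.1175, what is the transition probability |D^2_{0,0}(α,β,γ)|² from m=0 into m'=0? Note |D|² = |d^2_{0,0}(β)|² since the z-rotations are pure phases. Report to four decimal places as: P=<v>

First d^2_{0,0}(β=0.7621), then the phase factors e^{-i(0)α} and e^{-i(0)γ}:
With c≡cos(β/2)=0.928275 and s≡sin(β/2)=0.371895, N=[2·2·2·2]^{1/2}=4.000000
k: max(0,(0)−(0))=0 … min(2+(0),2−(0))=2
  k=0: (−1)^0·4.0000/(4)·0.9283^4·0.3719^0 = +0.742516
  k=1: (−1)^1·4.0000/(1)·0.9283^2·0.3719^2 = -0.476710
  k=2: (−1)^2·4.0000/(4)·0.9283^0·0.3719^4 = +0.019129
d^2_{0,0}(0.7621) = +0.742516 -0.476710 +0.019129 = +0.284935
|D^2_{0,0}|² = |d^2_{0,0}(β)|² = (+0.284935)² = 0.081188 (the z-rotation phases have unit modulus)

P=0.0812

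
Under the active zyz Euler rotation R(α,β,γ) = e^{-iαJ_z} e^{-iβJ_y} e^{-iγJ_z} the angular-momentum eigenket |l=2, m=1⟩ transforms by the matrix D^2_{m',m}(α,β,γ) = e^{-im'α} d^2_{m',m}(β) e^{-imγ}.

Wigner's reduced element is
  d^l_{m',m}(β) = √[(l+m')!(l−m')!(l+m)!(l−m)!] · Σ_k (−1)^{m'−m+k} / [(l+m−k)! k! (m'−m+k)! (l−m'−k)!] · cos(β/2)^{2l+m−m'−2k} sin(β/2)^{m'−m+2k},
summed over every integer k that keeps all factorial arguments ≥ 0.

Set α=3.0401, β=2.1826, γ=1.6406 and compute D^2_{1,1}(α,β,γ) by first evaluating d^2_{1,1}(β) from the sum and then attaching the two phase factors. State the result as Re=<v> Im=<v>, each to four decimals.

Re=0.0145 Im=-0.4571

First d^2_{1,1}(β=2.1826), then the phase factors e^{-i(1)α} and e^{-i(1)γ}:
With c≡cos(β/2)=0.461332 and s≡sin(β/2)=0.887227, N=[6·1·6·1]^{1/2}=6.000000
The bounds max(0,m−m')=0 and min(l+m,l−m')=1 give 2 terms
  k=0: (−1)^0·6.0000/(6)·0.4613^4·0.8872^0 = +0.045296
  k=1: (−1)^1·6.0000/(2)·0.4613^2·0.8872^2 = -0.502596
d^2_{1,1}(2.1826) = +0.045296 -0.502596 = -0.457300
D = (-0.994854-0.101319i)·(-0.457300)·(-0.069747-0.997565i) = +0.014489-0.457071i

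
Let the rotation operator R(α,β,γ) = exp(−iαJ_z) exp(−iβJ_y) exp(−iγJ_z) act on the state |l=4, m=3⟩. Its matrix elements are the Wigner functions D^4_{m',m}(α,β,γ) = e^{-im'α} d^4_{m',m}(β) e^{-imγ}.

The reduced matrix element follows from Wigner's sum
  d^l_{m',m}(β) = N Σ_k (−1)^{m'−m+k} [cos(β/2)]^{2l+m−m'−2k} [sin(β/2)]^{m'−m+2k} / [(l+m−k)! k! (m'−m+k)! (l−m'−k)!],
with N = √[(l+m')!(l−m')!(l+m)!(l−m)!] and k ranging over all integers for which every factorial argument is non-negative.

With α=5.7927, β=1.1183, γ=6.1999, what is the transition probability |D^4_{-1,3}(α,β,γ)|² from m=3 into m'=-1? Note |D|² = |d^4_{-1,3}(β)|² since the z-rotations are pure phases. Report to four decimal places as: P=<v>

P=0.1713

D^4_{-1,3}(5.7927,1.1183,6.1999) = e^{-i·-1·5.7927}·d^4_{-1,3}(1.1183)·e^{-i·3·6.1999}. Compute d first:
Half-angle: c=0.847706, s=0.530466. N=√(6·120·5040·1)=1904.940944
Admissible k: 4..5 (factorial args all ≥0)
  k=4: (−1)^0·1904.9409/(144)·0.8477^4·0.5305^4 = +0.540917
  k=5: (−1)^1·1904.9409/(240)·0.8477^2·0.5305^6 = -0.127088
d^4_{-1,3}(1.1183) = +0.540917 -0.127088 = +0.413828
|D^4_{-1,3}|² = |d^4_{-1,3}(β)|² = (+0.413828)² = 0.171254 (the z-rotation phases have unit modulus)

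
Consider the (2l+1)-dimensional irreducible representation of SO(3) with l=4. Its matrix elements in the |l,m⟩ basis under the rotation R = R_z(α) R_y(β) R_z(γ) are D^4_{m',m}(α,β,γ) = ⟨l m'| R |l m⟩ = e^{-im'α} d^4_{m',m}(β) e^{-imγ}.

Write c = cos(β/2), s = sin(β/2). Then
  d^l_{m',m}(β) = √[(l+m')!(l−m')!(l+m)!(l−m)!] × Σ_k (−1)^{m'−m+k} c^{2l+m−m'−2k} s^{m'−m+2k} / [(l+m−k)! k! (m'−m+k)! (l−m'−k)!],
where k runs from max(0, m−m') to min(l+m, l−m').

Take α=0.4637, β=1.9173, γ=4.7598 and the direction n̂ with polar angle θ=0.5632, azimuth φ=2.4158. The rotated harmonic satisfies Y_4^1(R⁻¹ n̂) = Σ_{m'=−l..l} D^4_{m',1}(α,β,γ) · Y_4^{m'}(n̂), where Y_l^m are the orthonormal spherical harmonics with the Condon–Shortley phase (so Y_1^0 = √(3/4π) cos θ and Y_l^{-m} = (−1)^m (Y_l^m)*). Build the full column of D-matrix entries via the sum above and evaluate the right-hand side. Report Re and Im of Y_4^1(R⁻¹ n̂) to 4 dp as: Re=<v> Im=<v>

Re=0.1695 Im=0.2251

Need the full column D^4_{m',1} for m'=−4..4 at α=0.4637, β=1.9173, γ=4.7598.
cos(β/2)=0.574625, sin(β/2)=0.818417
d^4_{-4,1}: single k=5 term ⇒ +0.521339;  D = -0.506816-0.122198i
d^4_{-3,1}: k∈[4..5] ⇒ +0.647077 -0.787565 = -0.140488;  D = +0.136881-0.031632i
d^4_{-2,1}: k∈[3..5] ⇒ +0.485693 -1.477858 +0.599573 = -0.392592;  D = +0.302583-0.250144i
d^4_{-1,1}: k∈[2..5] ⇒ +0.241134 -1.467432 +1.488358 -0.201278 = +0.060781;  D = -0.024578+0.055590i
d^4_{0,1}: k∈[1..4] ⇒ +0.075715 -0.921538 +1.869359 -0.632005 = +0.391530;  D = +0.018556+0.391090i
d^4_{1,1}: k∈[0..3] ⇒ +0.011887 -0.361700 +1.467432 -0.992239 = +0.125381;  D = +0.061330+0.109357i
d^4_{2,1}: k∈[0..2] ⇒ -0.071830 +0.728540 -0.985239 = -0.328528;  D = -0.271889-0.184411i
d^4_{3,1}: k∈[0..1] ⇒ +0.191394 -0.647077 = -0.455683;  D = -0.451702-0.060105i
d^4_{4,1}: single k=0 term ⇒ -0.257005;  D = -0.243019+0.083624i
Y_4^{m'}(θ=0.5632,φ=2.4158) and Σ D·Y over m':
  (-0.5068-0.1222i)·(-0.0349+0.0085i)  (+0.1369-0.0316i)·(+0.0918-0.1323i)  (+0.3026-0.2501i)·(+0.0454+0.3792i)  (-0.0246+0.0556i)·(-0.3202-0.2842i)  (+0.0186+0.3911i)·(-0.0590+0.0000i)  (+0.0613+0.1094i)·(+0.3202-0.2842i)  (-0.2719-0.1844i)·(+0.0454-0.3792i)  (-0.4517-0.0601i)·(-0.0918-0.1323i)  (-0.2430+0.0836i)·(-0.0349-0.0085i)
Y_4^1(R⁻¹ n̂) = +0.169453+0.225149i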